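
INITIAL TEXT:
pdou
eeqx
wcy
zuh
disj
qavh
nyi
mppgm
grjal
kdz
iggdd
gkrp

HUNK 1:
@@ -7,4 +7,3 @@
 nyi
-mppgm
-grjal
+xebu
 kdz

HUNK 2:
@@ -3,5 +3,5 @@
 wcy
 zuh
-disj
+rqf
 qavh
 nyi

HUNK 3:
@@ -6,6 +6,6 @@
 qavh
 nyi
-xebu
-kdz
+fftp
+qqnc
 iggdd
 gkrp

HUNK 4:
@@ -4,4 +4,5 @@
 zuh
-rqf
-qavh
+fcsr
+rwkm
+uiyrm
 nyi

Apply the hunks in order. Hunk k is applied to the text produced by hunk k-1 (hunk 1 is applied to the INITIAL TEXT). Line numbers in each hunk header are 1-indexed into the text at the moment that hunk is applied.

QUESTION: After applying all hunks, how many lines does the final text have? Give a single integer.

Hunk 1: at line 7 remove [mppgm,grjal] add [xebu] -> 11 lines: pdou eeqx wcy zuh disj qavh nyi xebu kdz iggdd gkrp
Hunk 2: at line 3 remove [disj] add [rqf] -> 11 lines: pdou eeqx wcy zuh rqf qavh nyi xebu kdz iggdd gkrp
Hunk 3: at line 6 remove [xebu,kdz] add [fftp,qqnc] -> 11 lines: pdou eeqx wcy zuh rqf qavh nyi fftp qqnc iggdd gkrp
Hunk 4: at line 4 remove [rqf,qavh] add [fcsr,rwkm,uiyrm] -> 12 lines: pdou eeqx wcy zuh fcsr rwkm uiyrm nyi fftp qqnc iggdd gkrp
Final line count: 12

Answer: 12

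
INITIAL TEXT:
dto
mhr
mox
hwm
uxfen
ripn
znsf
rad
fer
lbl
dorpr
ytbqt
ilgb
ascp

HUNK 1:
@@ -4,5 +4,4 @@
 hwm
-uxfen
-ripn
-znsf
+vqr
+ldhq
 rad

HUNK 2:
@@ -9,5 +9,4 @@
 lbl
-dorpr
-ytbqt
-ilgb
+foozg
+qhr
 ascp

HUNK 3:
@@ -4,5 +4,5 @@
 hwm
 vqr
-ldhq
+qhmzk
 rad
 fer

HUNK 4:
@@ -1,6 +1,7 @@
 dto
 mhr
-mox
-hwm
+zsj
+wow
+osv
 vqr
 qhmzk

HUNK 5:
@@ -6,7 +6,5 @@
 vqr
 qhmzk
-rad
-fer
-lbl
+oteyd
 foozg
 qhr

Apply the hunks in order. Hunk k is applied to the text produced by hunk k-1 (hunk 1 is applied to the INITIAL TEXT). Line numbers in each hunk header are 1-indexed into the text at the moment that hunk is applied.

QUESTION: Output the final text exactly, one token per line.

Answer: dto
mhr
zsj
wow
osv
vqr
qhmzk
oteyd
foozg
qhr
ascp

Derivation:
Hunk 1: at line 4 remove [uxfen,ripn,znsf] add [vqr,ldhq] -> 13 lines: dto mhr mox hwm vqr ldhq rad fer lbl dorpr ytbqt ilgb ascp
Hunk 2: at line 9 remove [dorpr,ytbqt,ilgb] add [foozg,qhr] -> 12 lines: dto mhr mox hwm vqr ldhq rad fer lbl foozg qhr ascp
Hunk 3: at line 4 remove [ldhq] add [qhmzk] -> 12 lines: dto mhr mox hwm vqr qhmzk rad fer lbl foozg qhr ascp
Hunk 4: at line 1 remove [mox,hwm] add [zsj,wow,osv] -> 13 lines: dto mhr zsj wow osv vqr qhmzk rad fer lbl foozg qhr ascp
Hunk 5: at line 6 remove [rad,fer,lbl] add [oteyd] -> 11 lines: dto mhr zsj wow osv vqr qhmzk oteyd foozg qhr ascp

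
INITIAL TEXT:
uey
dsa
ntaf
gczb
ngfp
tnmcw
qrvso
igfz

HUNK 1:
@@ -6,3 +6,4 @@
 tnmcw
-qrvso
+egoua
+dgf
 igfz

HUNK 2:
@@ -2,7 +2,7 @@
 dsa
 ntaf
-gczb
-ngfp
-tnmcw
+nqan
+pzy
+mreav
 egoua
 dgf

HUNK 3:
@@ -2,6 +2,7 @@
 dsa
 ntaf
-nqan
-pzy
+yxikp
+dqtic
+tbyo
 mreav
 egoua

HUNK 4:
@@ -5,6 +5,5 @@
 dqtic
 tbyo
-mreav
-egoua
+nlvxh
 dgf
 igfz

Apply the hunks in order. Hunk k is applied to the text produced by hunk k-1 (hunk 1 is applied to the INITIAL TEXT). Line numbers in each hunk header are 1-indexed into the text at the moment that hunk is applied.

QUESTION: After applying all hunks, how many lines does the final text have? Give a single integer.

Hunk 1: at line 6 remove [qrvso] add [egoua,dgf] -> 9 lines: uey dsa ntaf gczb ngfp tnmcw egoua dgf igfz
Hunk 2: at line 2 remove [gczb,ngfp,tnmcw] add [nqan,pzy,mreav] -> 9 lines: uey dsa ntaf nqan pzy mreav egoua dgf igfz
Hunk 3: at line 2 remove [nqan,pzy] add [yxikp,dqtic,tbyo] -> 10 lines: uey dsa ntaf yxikp dqtic tbyo mreav egoua dgf igfz
Hunk 4: at line 5 remove [mreav,egoua] add [nlvxh] -> 9 lines: uey dsa ntaf yxikp dqtic tbyo nlvxh dgf igfz
Final line count: 9

Answer: 9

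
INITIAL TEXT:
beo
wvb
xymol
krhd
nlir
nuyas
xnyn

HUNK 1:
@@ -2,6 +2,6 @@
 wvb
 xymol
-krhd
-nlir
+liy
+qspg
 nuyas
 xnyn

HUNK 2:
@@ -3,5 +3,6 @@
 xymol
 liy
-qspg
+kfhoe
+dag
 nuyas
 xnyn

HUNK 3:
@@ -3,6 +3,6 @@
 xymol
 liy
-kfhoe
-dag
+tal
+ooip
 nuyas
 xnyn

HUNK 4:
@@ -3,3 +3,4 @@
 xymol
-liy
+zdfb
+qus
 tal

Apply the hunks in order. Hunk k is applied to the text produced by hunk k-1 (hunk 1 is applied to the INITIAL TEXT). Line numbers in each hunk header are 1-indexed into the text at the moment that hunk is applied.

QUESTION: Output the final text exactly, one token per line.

Hunk 1: at line 2 remove [krhd,nlir] add [liy,qspg] -> 7 lines: beo wvb xymol liy qspg nuyas xnyn
Hunk 2: at line 3 remove [qspg] add [kfhoe,dag] -> 8 lines: beo wvb xymol liy kfhoe dag nuyas xnyn
Hunk 3: at line 3 remove [kfhoe,dag] add [tal,ooip] -> 8 lines: beo wvb xymol liy tal ooip nuyas xnyn
Hunk 4: at line 3 remove [liy] add [zdfb,qus] -> 9 lines: beo wvb xymol zdfb qus tal ooip nuyas xnyn

Answer: beo
wvb
xymol
zdfb
qus
tal
ooip
nuyas
xnyn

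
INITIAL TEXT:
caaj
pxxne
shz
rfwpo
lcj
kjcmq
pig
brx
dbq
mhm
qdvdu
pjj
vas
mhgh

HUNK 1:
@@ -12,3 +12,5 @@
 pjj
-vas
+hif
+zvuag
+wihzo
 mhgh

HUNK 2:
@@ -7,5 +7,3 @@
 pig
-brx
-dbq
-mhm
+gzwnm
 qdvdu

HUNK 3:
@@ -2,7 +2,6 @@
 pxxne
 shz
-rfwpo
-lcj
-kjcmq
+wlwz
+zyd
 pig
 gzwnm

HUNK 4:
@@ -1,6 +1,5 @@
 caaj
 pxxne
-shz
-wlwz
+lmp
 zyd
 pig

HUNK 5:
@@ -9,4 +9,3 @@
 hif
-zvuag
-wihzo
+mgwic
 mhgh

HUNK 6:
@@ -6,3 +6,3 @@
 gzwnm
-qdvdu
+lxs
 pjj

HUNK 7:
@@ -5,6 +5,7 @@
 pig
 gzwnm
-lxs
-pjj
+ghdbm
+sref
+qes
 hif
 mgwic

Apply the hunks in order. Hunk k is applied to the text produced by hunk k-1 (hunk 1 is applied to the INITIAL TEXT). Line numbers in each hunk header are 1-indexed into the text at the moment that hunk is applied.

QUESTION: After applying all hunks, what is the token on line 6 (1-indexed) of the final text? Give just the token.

Answer: gzwnm

Derivation:
Hunk 1: at line 12 remove [vas] add [hif,zvuag,wihzo] -> 16 lines: caaj pxxne shz rfwpo lcj kjcmq pig brx dbq mhm qdvdu pjj hif zvuag wihzo mhgh
Hunk 2: at line 7 remove [brx,dbq,mhm] add [gzwnm] -> 14 lines: caaj pxxne shz rfwpo lcj kjcmq pig gzwnm qdvdu pjj hif zvuag wihzo mhgh
Hunk 3: at line 2 remove [rfwpo,lcj,kjcmq] add [wlwz,zyd] -> 13 lines: caaj pxxne shz wlwz zyd pig gzwnm qdvdu pjj hif zvuag wihzo mhgh
Hunk 4: at line 1 remove [shz,wlwz] add [lmp] -> 12 lines: caaj pxxne lmp zyd pig gzwnm qdvdu pjj hif zvuag wihzo mhgh
Hunk 5: at line 9 remove [zvuag,wihzo] add [mgwic] -> 11 lines: caaj pxxne lmp zyd pig gzwnm qdvdu pjj hif mgwic mhgh
Hunk 6: at line 6 remove [qdvdu] add [lxs] -> 11 lines: caaj pxxne lmp zyd pig gzwnm lxs pjj hif mgwic mhgh
Hunk 7: at line 5 remove [lxs,pjj] add [ghdbm,sref,qes] -> 12 lines: caaj pxxne lmp zyd pig gzwnm ghdbm sref qes hif mgwic mhgh
Final line 6: gzwnm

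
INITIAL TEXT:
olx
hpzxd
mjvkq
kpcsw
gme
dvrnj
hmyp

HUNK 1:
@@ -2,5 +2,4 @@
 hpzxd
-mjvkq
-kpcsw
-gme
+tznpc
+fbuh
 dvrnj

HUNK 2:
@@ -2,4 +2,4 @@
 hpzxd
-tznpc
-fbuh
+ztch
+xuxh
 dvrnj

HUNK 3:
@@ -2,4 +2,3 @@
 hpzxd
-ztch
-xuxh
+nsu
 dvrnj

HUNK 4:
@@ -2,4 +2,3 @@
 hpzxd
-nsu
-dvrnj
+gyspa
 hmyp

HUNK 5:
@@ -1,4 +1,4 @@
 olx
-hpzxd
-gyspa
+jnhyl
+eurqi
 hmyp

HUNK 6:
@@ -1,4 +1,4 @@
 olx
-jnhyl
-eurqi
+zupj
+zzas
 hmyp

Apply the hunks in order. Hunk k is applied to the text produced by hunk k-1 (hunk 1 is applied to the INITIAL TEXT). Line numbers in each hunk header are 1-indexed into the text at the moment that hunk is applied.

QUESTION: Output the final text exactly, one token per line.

Hunk 1: at line 2 remove [mjvkq,kpcsw,gme] add [tznpc,fbuh] -> 6 lines: olx hpzxd tznpc fbuh dvrnj hmyp
Hunk 2: at line 2 remove [tznpc,fbuh] add [ztch,xuxh] -> 6 lines: olx hpzxd ztch xuxh dvrnj hmyp
Hunk 3: at line 2 remove [ztch,xuxh] add [nsu] -> 5 lines: olx hpzxd nsu dvrnj hmyp
Hunk 4: at line 2 remove [nsu,dvrnj] add [gyspa] -> 4 lines: olx hpzxd gyspa hmyp
Hunk 5: at line 1 remove [hpzxd,gyspa] add [jnhyl,eurqi] -> 4 lines: olx jnhyl eurqi hmyp
Hunk 6: at line 1 remove [jnhyl,eurqi] add [zupj,zzas] -> 4 lines: olx zupj zzas hmyp

Answer: olx
zupj
zzas
hmyp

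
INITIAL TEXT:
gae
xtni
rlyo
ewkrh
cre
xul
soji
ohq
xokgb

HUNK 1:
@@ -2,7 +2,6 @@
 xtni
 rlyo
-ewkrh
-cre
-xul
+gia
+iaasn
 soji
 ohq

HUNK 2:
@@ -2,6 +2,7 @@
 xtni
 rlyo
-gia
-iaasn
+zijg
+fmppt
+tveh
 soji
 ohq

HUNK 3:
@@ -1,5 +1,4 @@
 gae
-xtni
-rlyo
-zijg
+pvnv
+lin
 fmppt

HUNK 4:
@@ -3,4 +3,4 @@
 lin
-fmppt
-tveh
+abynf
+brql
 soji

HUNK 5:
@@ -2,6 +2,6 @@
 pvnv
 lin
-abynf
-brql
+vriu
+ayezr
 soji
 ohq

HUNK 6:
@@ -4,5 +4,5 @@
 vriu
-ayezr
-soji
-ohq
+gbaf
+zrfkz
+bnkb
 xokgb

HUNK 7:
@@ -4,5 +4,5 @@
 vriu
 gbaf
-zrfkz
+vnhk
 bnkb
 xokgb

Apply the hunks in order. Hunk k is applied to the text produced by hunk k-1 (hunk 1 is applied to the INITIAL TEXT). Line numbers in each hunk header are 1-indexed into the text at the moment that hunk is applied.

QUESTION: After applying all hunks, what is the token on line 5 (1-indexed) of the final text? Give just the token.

Hunk 1: at line 2 remove [ewkrh,cre,xul] add [gia,iaasn] -> 8 lines: gae xtni rlyo gia iaasn soji ohq xokgb
Hunk 2: at line 2 remove [gia,iaasn] add [zijg,fmppt,tveh] -> 9 lines: gae xtni rlyo zijg fmppt tveh soji ohq xokgb
Hunk 3: at line 1 remove [xtni,rlyo,zijg] add [pvnv,lin] -> 8 lines: gae pvnv lin fmppt tveh soji ohq xokgb
Hunk 4: at line 3 remove [fmppt,tveh] add [abynf,brql] -> 8 lines: gae pvnv lin abynf brql soji ohq xokgb
Hunk 5: at line 2 remove [abynf,brql] add [vriu,ayezr] -> 8 lines: gae pvnv lin vriu ayezr soji ohq xokgb
Hunk 6: at line 4 remove [ayezr,soji,ohq] add [gbaf,zrfkz,bnkb] -> 8 lines: gae pvnv lin vriu gbaf zrfkz bnkb xokgb
Hunk 7: at line 4 remove [zrfkz] add [vnhk] -> 8 lines: gae pvnv lin vriu gbaf vnhk bnkb xokgb
Final line 5: gbaf

Answer: gbaf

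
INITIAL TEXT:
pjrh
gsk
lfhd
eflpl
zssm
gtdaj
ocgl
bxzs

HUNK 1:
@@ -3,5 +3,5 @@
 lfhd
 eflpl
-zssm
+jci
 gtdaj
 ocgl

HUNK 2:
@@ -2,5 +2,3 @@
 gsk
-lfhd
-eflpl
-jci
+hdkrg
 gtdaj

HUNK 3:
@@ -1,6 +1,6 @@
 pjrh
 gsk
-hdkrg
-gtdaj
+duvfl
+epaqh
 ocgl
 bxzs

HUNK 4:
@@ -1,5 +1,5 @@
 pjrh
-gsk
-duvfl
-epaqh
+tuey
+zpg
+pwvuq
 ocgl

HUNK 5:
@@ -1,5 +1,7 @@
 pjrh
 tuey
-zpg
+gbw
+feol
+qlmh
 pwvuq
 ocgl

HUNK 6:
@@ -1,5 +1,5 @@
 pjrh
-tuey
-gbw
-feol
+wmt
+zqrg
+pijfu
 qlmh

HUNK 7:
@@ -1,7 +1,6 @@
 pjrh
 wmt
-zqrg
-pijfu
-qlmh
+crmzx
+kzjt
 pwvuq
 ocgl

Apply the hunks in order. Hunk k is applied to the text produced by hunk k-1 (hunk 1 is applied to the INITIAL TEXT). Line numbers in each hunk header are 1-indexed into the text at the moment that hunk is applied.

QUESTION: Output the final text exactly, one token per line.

Hunk 1: at line 3 remove [zssm] add [jci] -> 8 lines: pjrh gsk lfhd eflpl jci gtdaj ocgl bxzs
Hunk 2: at line 2 remove [lfhd,eflpl,jci] add [hdkrg] -> 6 lines: pjrh gsk hdkrg gtdaj ocgl bxzs
Hunk 3: at line 1 remove [hdkrg,gtdaj] add [duvfl,epaqh] -> 6 lines: pjrh gsk duvfl epaqh ocgl bxzs
Hunk 4: at line 1 remove [gsk,duvfl,epaqh] add [tuey,zpg,pwvuq] -> 6 lines: pjrh tuey zpg pwvuq ocgl bxzs
Hunk 5: at line 1 remove [zpg] add [gbw,feol,qlmh] -> 8 lines: pjrh tuey gbw feol qlmh pwvuq ocgl bxzs
Hunk 6: at line 1 remove [tuey,gbw,feol] add [wmt,zqrg,pijfu] -> 8 lines: pjrh wmt zqrg pijfu qlmh pwvuq ocgl bxzs
Hunk 7: at line 1 remove [zqrg,pijfu,qlmh] add [crmzx,kzjt] -> 7 lines: pjrh wmt crmzx kzjt pwvuq ocgl bxzs

Answer: pjrh
wmt
crmzx
kzjt
pwvuq
ocgl
bxzs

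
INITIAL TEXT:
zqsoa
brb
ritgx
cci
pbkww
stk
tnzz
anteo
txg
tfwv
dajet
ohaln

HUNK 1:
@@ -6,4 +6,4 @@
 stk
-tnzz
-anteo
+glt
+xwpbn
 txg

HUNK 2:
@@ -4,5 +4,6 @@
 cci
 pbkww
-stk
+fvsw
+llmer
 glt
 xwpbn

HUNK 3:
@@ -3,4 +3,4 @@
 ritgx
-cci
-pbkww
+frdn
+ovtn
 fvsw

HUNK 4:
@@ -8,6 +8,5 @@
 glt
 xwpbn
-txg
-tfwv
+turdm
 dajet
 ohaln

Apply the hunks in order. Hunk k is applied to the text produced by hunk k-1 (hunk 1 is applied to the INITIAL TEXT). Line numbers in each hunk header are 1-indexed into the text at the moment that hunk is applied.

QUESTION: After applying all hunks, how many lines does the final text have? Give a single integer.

Answer: 12

Derivation:
Hunk 1: at line 6 remove [tnzz,anteo] add [glt,xwpbn] -> 12 lines: zqsoa brb ritgx cci pbkww stk glt xwpbn txg tfwv dajet ohaln
Hunk 2: at line 4 remove [stk] add [fvsw,llmer] -> 13 lines: zqsoa brb ritgx cci pbkww fvsw llmer glt xwpbn txg tfwv dajet ohaln
Hunk 3: at line 3 remove [cci,pbkww] add [frdn,ovtn] -> 13 lines: zqsoa brb ritgx frdn ovtn fvsw llmer glt xwpbn txg tfwv dajet ohaln
Hunk 4: at line 8 remove [txg,tfwv] add [turdm] -> 12 lines: zqsoa brb ritgx frdn ovtn fvsw llmer glt xwpbn turdm dajet ohaln
Final line count: 12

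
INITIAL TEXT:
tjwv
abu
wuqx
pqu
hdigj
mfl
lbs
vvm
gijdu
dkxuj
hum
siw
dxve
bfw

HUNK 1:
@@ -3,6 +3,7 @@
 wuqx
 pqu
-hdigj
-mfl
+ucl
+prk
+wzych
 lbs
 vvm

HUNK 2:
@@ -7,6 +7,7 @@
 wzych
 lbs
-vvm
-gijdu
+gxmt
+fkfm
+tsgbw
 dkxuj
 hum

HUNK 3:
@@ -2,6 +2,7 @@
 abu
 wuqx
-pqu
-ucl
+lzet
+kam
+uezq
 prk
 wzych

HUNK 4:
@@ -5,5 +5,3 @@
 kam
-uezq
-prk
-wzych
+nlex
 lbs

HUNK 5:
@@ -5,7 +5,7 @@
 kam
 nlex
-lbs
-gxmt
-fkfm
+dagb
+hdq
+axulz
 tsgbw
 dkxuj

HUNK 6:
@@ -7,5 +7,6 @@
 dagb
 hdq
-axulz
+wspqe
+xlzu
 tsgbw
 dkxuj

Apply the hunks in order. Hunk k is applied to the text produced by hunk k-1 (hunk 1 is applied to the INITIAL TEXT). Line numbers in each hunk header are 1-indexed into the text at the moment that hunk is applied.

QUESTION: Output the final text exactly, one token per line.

Hunk 1: at line 3 remove [hdigj,mfl] add [ucl,prk,wzych] -> 15 lines: tjwv abu wuqx pqu ucl prk wzych lbs vvm gijdu dkxuj hum siw dxve bfw
Hunk 2: at line 7 remove [vvm,gijdu] add [gxmt,fkfm,tsgbw] -> 16 lines: tjwv abu wuqx pqu ucl prk wzych lbs gxmt fkfm tsgbw dkxuj hum siw dxve bfw
Hunk 3: at line 2 remove [pqu,ucl] add [lzet,kam,uezq] -> 17 lines: tjwv abu wuqx lzet kam uezq prk wzych lbs gxmt fkfm tsgbw dkxuj hum siw dxve bfw
Hunk 4: at line 5 remove [uezq,prk,wzych] add [nlex] -> 15 lines: tjwv abu wuqx lzet kam nlex lbs gxmt fkfm tsgbw dkxuj hum siw dxve bfw
Hunk 5: at line 5 remove [lbs,gxmt,fkfm] add [dagb,hdq,axulz] -> 15 lines: tjwv abu wuqx lzet kam nlex dagb hdq axulz tsgbw dkxuj hum siw dxve bfw
Hunk 6: at line 7 remove [axulz] add [wspqe,xlzu] -> 16 lines: tjwv abu wuqx lzet kam nlex dagb hdq wspqe xlzu tsgbw dkxuj hum siw dxve bfw

Answer: tjwv
abu
wuqx
lzet
kam
nlex
dagb
hdq
wspqe
xlzu
tsgbw
dkxuj
hum
siw
dxve
bfw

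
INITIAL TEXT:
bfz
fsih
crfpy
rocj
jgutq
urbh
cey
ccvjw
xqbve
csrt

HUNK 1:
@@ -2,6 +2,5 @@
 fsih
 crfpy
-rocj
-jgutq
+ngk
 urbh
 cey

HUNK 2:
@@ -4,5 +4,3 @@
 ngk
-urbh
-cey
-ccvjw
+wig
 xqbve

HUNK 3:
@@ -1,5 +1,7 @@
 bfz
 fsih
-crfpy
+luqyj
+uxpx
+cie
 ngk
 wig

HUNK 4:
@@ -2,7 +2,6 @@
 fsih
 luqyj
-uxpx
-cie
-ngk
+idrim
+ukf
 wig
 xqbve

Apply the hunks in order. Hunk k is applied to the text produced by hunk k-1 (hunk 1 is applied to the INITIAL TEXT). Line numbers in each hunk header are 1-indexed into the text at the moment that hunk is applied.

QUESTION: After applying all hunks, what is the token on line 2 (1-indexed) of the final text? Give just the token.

Hunk 1: at line 2 remove [rocj,jgutq] add [ngk] -> 9 lines: bfz fsih crfpy ngk urbh cey ccvjw xqbve csrt
Hunk 2: at line 4 remove [urbh,cey,ccvjw] add [wig] -> 7 lines: bfz fsih crfpy ngk wig xqbve csrt
Hunk 3: at line 1 remove [crfpy] add [luqyj,uxpx,cie] -> 9 lines: bfz fsih luqyj uxpx cie ngk wig xqbve csrt
Hunk 4: at line 2 remove [uxpx,cie,ngk] add [idrim,ukf] -> 8 lines: bfz fsih luqyj idrim ukf wig xqbve csrt
Final line 2: fsih

Answer: fsih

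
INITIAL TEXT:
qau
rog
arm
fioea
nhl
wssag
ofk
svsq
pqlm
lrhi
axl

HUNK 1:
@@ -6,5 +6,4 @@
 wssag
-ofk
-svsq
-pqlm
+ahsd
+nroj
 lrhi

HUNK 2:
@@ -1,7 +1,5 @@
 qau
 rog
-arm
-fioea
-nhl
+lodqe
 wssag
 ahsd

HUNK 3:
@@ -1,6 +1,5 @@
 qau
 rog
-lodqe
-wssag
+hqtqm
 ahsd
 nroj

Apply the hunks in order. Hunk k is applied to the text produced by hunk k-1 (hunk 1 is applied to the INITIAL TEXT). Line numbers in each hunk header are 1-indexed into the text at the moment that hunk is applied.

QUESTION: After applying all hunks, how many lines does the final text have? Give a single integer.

Hunk 1: at line 6 remove [ofk,svsq,pqlm] add [ahsd,nroj] -> 10 lines: qau rog arm fioea nhl wssag ahsd nroj lrhi axl
Hunk 2: at line 1 remove [arm,fioea,nhl] add [lodqe] -> 8 lines: qau rog lodqe wssag ahsd nroj lrhi axl
Hunk 3: at line 1 remove [lodqe,wssag] add [hqtqm] -> 7 lines: qau rog hqtqm ahsd nroj lrhi axl
Final line count: 7

Answer: 7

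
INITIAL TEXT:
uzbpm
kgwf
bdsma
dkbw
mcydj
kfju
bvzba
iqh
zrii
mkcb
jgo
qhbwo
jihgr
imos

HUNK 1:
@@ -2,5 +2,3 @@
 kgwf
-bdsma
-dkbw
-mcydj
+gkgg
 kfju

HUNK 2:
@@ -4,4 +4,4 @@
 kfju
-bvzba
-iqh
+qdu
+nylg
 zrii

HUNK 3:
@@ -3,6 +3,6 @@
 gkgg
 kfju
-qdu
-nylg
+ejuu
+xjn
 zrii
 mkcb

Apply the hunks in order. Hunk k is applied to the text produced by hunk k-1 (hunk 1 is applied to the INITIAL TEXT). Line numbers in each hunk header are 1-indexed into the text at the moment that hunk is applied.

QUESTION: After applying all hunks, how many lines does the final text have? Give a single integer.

Answer: 12

Derivation:
Hunk 1: at line 2 remove [bdsma,dkbw,mcydj] add [gkgg] -> 12 lines: uzbpm kgwf gkgg kfju bvzba iqh zrii mkcb jgo qhbwo jihgr imos
Hunk 2: at line 4 remove [bvzba,iqh] add [qdu,nylg] -> 12 lines: uzbpm kgwf gkgg kfju qdu nylg zrii mkcb jgo qhbwo jihgr imos
Hunk 3: at line 3 remove [qdu,nylg] add [ejuu,xjn] -> 12 lines: uzbpm kgwf gkgg kfju ejuu xjn zrii mkcb jgo qhbwo jihgr imos
Final line count: 12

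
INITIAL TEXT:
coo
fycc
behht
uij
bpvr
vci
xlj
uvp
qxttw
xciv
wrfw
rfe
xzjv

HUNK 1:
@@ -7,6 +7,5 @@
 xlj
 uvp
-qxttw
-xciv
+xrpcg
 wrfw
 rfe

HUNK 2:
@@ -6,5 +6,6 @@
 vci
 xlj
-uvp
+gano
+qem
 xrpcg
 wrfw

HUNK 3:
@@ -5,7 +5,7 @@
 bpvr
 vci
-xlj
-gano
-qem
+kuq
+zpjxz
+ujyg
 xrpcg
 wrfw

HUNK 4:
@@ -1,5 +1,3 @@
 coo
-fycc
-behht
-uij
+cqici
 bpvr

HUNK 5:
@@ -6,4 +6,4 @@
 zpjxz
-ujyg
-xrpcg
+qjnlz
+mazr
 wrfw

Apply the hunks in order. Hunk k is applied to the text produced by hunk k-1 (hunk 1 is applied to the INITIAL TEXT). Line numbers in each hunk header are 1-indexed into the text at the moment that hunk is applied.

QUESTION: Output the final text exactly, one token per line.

Hunk 1: at line 7 remove [qxttw,xciv] add [xrpcg] -> 12 lines: coo fycc behht uij bpvr vci xlj uvp xrpcg wrfw rfe xzjv
Hunk 2: at line 6 remove [uvp] add [gano,qem] -> 13 lines: coo fycc behht uij bpvr vci xlj gano qem xrpcg wrfw rfe xzjv
Hunk 3: at line 5 remove [xlj,gano,qem] add [kuq,zpjxz,ujyg] -> 13 lines: coo fycc behht uij bpvr vci kuq zpjxz ujyg xrpcg wrfw rfe xzjv
Hunk 4: at line 1 remove [fycc,behht,uij] add [cqici] -> 11 lines: coo cqici bpvr vci kuq zpjxz ujyg xrpcg wrfw rfe xzjv
Hunk 5: at line 6 remove [ujyg,xrpcg] add [qjnlz,mazr] -> 11 lines: coo cqici bpvr vci kuq zpjxz qjnlz mazr wrfw rfe xzjv

Answer: coo
cqici
bpvr
vci
kuq
zpjxz
qjnlz
mazr
wrfw
rfe
xzjv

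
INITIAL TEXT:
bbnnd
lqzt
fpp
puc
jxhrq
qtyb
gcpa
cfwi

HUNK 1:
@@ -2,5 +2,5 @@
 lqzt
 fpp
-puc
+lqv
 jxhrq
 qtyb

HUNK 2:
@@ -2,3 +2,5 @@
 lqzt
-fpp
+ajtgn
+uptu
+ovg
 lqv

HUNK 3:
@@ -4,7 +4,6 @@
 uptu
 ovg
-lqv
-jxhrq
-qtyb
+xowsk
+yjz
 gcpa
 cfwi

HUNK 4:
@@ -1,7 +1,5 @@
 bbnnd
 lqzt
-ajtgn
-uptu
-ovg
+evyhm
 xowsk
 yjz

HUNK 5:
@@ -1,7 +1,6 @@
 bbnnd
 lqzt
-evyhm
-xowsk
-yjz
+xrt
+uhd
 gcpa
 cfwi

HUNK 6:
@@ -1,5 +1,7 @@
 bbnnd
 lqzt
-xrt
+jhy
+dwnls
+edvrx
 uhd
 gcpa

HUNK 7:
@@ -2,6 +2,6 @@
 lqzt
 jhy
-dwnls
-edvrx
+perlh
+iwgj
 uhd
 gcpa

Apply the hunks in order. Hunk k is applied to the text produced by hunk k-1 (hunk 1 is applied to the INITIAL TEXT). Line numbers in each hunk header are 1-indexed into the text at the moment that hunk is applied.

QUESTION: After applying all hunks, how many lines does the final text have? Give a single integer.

Answer: 8

Derivation:
Hunk 1: at line 2 remove [puc] add [lqv] -> 8 lines: bbnnd lqzt fpp lqv jxhrq qtyb gcpa cfwi
Hunk 2: at line 2 remove [fpp] add [ajtgn,uptu,ovg] -> 10 lines: bbnnd lqzt ajtgn uptu ovg lqv jxhrq qtyb gcpa cfwi
Hunk 3: at line 4 remove [lqv,jxhrq,qtyb] add [xowsk,yjz] -> 9 lines: bbnnd lqzt ajtgn uptu ovg xowsk yjz gcpa cfwi
Hunk 4: at line 1 remove [ajtgn,uptu,ovg] add [evyhm] -> 7 lines: bbnnd lqzt evyhm xowsk yjz gcpa cfwi
Hunk 5: at line 1 remove [evyhm,xowsk,yjz] add [xrt,uhd] -> 6 lines: bbnnd lqzt xrt uhd gcpa cfwi
Hunk 6: at line 1 remove [xrt] add [jhy,dwnls,edvrx] -> 8 lines: bbnnd lqzt jhy dwnls edvrx uhd gcpa cfwi
Hunk 7: at line 2 remove [dwnls,edvrx] add [perlh,iwgj] -> 8 lines: bbnnd lqzt jhy perlh iwgj uhd gcpa cfwi
Final line count: 8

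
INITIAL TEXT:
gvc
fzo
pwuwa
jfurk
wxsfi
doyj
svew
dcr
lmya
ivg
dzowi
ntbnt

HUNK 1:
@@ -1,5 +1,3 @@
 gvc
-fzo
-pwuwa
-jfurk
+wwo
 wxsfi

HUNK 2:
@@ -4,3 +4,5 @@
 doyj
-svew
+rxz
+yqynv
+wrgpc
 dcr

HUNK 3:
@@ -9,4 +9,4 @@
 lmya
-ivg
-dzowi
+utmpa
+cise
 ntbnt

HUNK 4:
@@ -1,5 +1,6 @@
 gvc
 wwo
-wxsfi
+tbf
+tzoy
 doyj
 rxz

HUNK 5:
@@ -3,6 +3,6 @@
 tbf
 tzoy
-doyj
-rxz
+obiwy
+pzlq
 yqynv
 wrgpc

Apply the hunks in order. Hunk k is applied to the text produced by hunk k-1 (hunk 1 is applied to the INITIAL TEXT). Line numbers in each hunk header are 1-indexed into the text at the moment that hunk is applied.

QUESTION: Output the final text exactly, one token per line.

Answer: gvc
wwo
tbf
tzoy
obiwy
pzlq
yqynv
wrgpc
dcr
lmya
utmpa
cise
ntbnt

Derivation:
Hunk 1: at line 1 remove [fzo,pwuwa,jfurk] add [wwo] -> 10 lines: gvc wwo wxsfi doyj svew dcr lmya ivg dzowi ntbnt
Hunk 2: at line 4 remove [svew] add [rxz,yqynv,wrgpc] -> 12 lines: gvc wwo wxsfi doyj rxz yqynv wrgpc dcr lmya ivg dzowi ntbnt
Hunk 3: at line 9 remove [ivg,dzowi] add [utmpa,cise] -> 12 lines: gvc wwo wxsfi doyj rxz yqynv wrgpc dcr lmya utmpa cise ntbnt
Hunk 4: at line 1 remove [wxsfi] add [tbf,tzoy] -> 13 lines: gvc wwo tbf tzoy doyj rxz yqynv wrgpc dcr lmya utmpa cise ntbnt
Hunk 5: at line 3 remove [doyj,rxz] add [obiwy,pzlq] -> 13 lines: gvc wwo tbf tzoy obiwy pzlq yqynv wrgpc dcr lmya utmpa cise ntbnt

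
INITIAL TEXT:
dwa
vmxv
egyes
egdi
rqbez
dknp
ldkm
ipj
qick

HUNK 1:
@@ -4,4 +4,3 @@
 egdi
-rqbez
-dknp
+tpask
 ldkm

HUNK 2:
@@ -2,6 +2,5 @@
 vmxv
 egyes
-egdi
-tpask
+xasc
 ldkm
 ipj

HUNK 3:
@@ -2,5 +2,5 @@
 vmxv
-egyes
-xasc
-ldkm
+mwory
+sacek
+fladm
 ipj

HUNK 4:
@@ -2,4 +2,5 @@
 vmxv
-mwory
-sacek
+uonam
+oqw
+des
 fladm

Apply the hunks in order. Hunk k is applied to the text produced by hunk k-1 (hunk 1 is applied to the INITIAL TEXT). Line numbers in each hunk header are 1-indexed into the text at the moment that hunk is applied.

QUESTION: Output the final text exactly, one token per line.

Answer: dwa
vmxv
uonam
oqw
des
fladm
ipj
qick

Derivation:
Hunk 1: at line 4 remove [rqbez,dknp] add [tpask] -> 8 lines: dwa vmxv egyes egdi tpask ldkm ipj qick
Hunk 2: at line 2 remove [egdi,tpask] add [xasc] -> 7 lines: dwa vmxv egyes xasc ldkm ipj qick
Hunk 3: at line 2 remove [egyes,xasc,ldkm] add [mwory,sacek,fladm] -> 7 lines: dwa vmxv mwory sacek fladm ipj qick
Hunk 4: at line 2 remove [mwory,sacek] add [uonam,oqw,des] -> 8 lines: dwa vmxv uonam oqw des fladm ipj qick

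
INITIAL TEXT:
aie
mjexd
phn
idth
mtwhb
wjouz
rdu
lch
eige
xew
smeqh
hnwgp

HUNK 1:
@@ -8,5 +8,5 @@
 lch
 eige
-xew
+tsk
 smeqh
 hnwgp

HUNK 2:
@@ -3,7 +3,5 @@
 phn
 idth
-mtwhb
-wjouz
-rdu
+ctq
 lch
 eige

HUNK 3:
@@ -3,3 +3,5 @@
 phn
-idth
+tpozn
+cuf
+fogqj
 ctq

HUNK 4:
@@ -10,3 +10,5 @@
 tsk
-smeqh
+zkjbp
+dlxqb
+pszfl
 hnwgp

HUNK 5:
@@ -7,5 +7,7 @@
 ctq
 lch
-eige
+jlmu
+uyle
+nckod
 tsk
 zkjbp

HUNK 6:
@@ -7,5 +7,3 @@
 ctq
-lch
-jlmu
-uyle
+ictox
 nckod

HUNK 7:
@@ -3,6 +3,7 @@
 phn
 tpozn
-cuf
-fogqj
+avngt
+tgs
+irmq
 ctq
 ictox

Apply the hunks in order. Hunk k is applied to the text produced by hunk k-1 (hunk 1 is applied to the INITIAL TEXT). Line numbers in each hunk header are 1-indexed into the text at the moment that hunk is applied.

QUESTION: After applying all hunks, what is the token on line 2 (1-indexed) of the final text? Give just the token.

Answer: mjexd

Derivation:
Hunk 1: at line 8 remove [xew] add [tsk] -> 12 lines: aie mjexd phn idth mtwhb wjouz rdu lch eige tsk smeqh hnwgp
Hunk 2: at line 3 remove [mtwhb,wjouz,rdu] add [ctq] -> 10 lines: aie mjexd phn idth ctq lch eige tsk smeqh hnwgp
Hunk 3: at line 3 remove [idth] add [tpozn,cuf,fogqj] -> 12 lines: aie mjexd phn tpozn cuf fogqj ctq lch eige tsk smeqh hnwgp
Hunk 4: at line 10 remove [smeqh] add [zkjbp,dlxqb,pszfl] -> 14 lines: aie mjexd phn tpozn cuf fogqj ctq lch eige tsk zkjbp dlxqb pszfl hnwgp
Hunk 5: at line 7 remove [eige] add [jlmu,uyle,nckod] -> 16 lines: aie mjexd phn tpozn cuf fogqj ctq lch jlmu uyle nckod tsk zkjbp dlxqb pszfl hnwgp
Hunk 6: at line 7 remove [lch,jlmu,uyle] add [ictox] -> 14 lines: aie mjexd phn tpozn cuf fogqj ctq ictox nckod tsk zkjbp dlxqb pszfl hnwgp
Hunk 7: at line 3 remove [cuf,fogqj] add [avngt,tgs,irmq] -> 15 lines: aie mjexd phn tpozn avngt tgs irmq ctq ictox nckod tsk zkjbp dlxqb pszfl hnwgp
Final line 2: mjexd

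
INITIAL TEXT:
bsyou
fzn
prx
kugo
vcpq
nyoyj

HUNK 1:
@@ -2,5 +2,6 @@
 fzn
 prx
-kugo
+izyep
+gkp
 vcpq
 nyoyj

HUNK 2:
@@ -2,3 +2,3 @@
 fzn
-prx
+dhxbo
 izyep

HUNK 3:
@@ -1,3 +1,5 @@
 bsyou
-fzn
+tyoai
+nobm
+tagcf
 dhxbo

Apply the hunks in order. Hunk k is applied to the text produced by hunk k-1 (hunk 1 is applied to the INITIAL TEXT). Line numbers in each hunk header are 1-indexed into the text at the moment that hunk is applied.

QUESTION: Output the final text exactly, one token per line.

Answer: bsyou
tyoai
nobm
tagcf
dhxbo
izyep
gkp
vcpq
nyoyj

Derivation:
Hunk 1: at line 2 remove [kugo] add [izyep,gkp] -> 7 lines: bsyou fzn prx izyep gkp vcpq nyoyj
Hunk 2: at line 2 remove [prx] add [dhxbo] -> 7 lines: bsyou fzn dhxbo izyep gkp vcpq nyoyj
Hunk 3: at line 1 remove [fzn] add [tyoai,nobm,tagcf] -> 9 lines: bsyou tyoai nobm tagcf dhxbo izyep gkp vcpq nyoyj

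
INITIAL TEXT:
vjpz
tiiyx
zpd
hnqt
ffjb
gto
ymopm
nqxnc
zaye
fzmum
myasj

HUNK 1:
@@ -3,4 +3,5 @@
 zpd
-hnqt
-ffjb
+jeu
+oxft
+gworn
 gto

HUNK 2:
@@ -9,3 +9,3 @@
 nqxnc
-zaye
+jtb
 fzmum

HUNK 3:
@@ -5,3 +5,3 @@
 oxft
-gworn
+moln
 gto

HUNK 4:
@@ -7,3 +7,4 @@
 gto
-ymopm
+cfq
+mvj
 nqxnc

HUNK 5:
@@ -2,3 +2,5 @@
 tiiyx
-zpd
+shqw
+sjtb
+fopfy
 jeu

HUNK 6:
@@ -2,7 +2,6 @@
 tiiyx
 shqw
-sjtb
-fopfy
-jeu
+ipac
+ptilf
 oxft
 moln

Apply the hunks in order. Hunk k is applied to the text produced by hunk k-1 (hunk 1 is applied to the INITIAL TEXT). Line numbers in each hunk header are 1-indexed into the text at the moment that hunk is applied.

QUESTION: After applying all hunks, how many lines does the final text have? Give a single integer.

Answer: 14

Derivation:
Hunk 1: at line 3 remove [hnqt,ffjb] add [jeu,oxft,gworn] -> 12 lines: vjpz tiiyx zpd jeu oxft gworn gto ymopm nqxnc zaye fzmum myasj
Hunk 2: at line 9 remove [zaye] add [jtb] -> 12 lines: vjpz tiiyx zpd jeu oxft gworn gto ymopm nqxnc jtb fzmum myasj
Hunk 3: at line 5 remove [gworn] add [moln] -> 12 lines: vjpz tiiyx zpd jeu oxft moln gto ymopm nqxnc jtb fzmum myasj
Hunk 4: at line 7 remove [ymopm] add [cfq,mvj] -> 13 lines: vjpz tiiyx zpd jeu oxft moln gto cfq mvj nqxnc jtb fzmum myasj
Hunk 5: at line 2 remove [zpd] add [shqw,sjtb,fopfy] -> 15 lines: vjpz tiiyx shqw sjtb fopfy jeu oxft moln gto cfq mvj nqxnc jtb fzmum myasj
Hunk 6: at line 2 remove [sjtb,fopfy,jeu] add [ipac,ptilf] -> 14 lines: vjpz tiiyx shqw ipac ptilf oxft moln gto cfq mvj nqxnc jtb fzmum myasj
Final line count: 14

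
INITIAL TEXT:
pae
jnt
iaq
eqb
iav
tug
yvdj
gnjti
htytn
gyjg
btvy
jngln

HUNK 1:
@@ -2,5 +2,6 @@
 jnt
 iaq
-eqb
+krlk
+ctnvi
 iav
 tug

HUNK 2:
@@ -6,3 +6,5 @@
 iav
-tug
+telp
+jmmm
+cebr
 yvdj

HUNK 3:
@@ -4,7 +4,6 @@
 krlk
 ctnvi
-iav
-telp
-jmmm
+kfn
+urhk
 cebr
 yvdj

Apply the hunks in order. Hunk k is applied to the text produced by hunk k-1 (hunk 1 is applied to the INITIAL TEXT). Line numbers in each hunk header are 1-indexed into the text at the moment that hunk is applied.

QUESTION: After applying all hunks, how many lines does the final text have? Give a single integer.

Hunk 1: at line 2 remove [eqb] add [krlk,ctnvi] -> 13 lines: pae jnt iaq krlk ctnvi iav tug yvdj gnjti htytn gyjg btvy jngln
Hunk 2: at line 6 remove [tug] add [telp,jmmm,cebr] -> 15 lines: pae jnt iaq krlk ctnvi iav telp jmmm cebr yvdj gnjti htytn gyjg btvy jngln
Hunk 3: at line 4 remove [iav,telp,jmmm] add [kfn,urhk] -> 14 lines: pae jnt iaq krlk ctnvi kfn urhk cebr yvdj gnjti htytn gyjg btvy jngln
Final line count: 14

Answer: 14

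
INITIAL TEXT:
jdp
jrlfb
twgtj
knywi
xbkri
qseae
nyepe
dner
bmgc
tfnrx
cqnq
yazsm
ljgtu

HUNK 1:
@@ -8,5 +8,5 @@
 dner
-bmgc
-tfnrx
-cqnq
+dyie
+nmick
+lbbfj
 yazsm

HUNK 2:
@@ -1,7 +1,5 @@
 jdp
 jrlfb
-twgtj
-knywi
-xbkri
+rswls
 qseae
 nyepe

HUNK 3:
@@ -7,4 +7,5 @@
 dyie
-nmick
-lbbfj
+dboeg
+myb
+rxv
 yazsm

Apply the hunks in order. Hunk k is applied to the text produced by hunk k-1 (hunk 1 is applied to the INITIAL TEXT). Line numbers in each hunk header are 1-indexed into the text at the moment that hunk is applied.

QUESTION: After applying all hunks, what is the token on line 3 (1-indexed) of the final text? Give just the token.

Answer: rswls

Derivation:
Hunk 1: at line 8 remove [bmgc,tfnrx,cqnq] add [dyie,nmick,lbbfj] -> 13 lines: jdp jrlfb twgtj knywi xbkri qseae nyepe dner dyie nmick lbbfj yazsm ljgtu
Hunk 2: at line 1 remove [twgtj,knywi,xbkri] add [rswls] -> 11 lines: jdp jrlfb rswls qseae nyepe dner dyie nmick lbbfj yazsm ljgtu
Hunk 3: at line 7 remove [nmick,lbbfj] add [dboeg,myb,rxv] -> 12 lines: jdp jrlfb rswls qseae nyepe dner dyie dboeg myb rxv yazsm ljgtu
Final line 3: rswls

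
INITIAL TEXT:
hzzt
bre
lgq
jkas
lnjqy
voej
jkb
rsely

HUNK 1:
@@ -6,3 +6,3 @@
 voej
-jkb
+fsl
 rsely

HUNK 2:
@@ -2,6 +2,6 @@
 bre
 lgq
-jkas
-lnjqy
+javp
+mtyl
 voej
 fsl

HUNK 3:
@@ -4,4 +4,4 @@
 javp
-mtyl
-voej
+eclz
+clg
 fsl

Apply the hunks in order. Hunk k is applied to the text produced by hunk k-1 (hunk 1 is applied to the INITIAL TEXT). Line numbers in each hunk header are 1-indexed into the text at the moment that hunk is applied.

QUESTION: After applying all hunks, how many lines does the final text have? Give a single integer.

Hunk 1: at line 6 remove [jkb] add [fsl] -> 8 lines: hzzt bre lgq jkas lnjqy voej fsl rsely
Hunk 2: at line 2 remove [jkas,lnjqy] add [javp,mtyl] -> 8 lines: hzzt bre lgq javp mtyl voej fsl rsely
Hunk 3: at line 4 remove [mtyl,voej] add [eclz,clg] -> 8 lines: hzzt bre lgq javp eclz clg fsl rsely
Final line count: 8

Answer: 8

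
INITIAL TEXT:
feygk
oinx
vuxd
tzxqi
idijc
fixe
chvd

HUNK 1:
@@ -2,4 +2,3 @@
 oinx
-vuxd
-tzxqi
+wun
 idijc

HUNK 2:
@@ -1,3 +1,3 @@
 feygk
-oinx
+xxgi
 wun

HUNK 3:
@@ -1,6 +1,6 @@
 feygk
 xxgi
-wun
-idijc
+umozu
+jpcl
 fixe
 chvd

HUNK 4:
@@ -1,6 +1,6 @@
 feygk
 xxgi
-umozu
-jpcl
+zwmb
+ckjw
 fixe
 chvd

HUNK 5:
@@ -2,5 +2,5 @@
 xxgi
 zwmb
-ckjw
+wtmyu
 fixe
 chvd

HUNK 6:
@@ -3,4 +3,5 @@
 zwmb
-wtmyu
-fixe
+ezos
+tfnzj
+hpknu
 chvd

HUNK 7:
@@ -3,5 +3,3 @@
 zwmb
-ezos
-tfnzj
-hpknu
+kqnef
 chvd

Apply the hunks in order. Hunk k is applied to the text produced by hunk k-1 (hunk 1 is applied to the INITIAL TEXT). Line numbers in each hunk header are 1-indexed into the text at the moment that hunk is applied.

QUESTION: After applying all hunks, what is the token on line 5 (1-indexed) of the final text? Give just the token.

Hunk 1: at line 2 remove [vuxd,tzxqi] add [wun] -> 6 lines: feygk oinx wun idijc fixe chvd
Hunk 2: at line 1 remove [oinx] add [xxgi] -> 6 lines: feygk xxgi wun idijc fixe chvd
Hunk 3: at line 1 remove [wun,idijc] add [umozu,jpcl] -> 6 lines: feygk xxgi umozu jpcl fixe chvd
Hunk 4: at line 1 remove [umozu,jpcl] add [zwmb,ckjw] -> 6 lines: feygk xxgi zwmb ckjw fixe chvd
Hunk 5: at line 2 remove [ckjw] add [wtmyu] -> 6 lines: feygk xxgi zwmb wtmyu fixe chvd
Hunk 6: at line 3 remove [wtmyu,fixe] add [ezos,tfnzj,hpknu] -> 7 lines: feygk xxgi zwmb ezos tfnzj hpknu chvd
Hunk 7: at line 3 remove [ezos,tfnzj,hpknu] add [kqnef] -> 5 lines: feygk xxgi zwmb kqnef chvd
Final line 5: chvd

Answer: chvd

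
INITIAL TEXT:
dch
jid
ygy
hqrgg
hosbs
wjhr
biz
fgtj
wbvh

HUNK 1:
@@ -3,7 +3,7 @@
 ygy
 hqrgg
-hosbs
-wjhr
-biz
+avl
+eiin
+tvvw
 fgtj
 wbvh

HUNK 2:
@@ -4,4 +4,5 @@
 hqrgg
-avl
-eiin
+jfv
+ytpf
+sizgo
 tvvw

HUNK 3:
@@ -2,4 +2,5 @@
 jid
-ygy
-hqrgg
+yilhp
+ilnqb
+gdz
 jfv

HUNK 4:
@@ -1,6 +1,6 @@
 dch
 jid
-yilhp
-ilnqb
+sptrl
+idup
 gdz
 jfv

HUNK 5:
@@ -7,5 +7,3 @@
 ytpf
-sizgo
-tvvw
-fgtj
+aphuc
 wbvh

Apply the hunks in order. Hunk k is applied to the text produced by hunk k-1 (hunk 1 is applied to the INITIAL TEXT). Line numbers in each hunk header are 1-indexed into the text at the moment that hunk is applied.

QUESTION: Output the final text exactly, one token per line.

Hunk 1: at line 3 remove [hosbs,wjhr,biz] add [avl,eiin,tvvw] -> 9 lines: dch jid ygy hqrgg avl eiin tvvw fgtj wbvh
Hunk 2: at line 4 remove [avl,eiin] add [jfv,ytpf,sizgo] -> 10 lines: dch jid ygy hqrgg jfv ytpf sizgo tvvw fgtj wbvh
Hunk 3: at line 2 remove [ygy,hqrgg] add [yilhp,ilnqb,gdz] -> 11 lines: dch jid yilhp ilnqb gdz jfv ytpf sizgo tvvw fgtj wbvh
Hunk 4: at line 1 remove [yilhp,ilnqb] add [sptrl,idup] -> 11 lines: dch jid sptrl idup gdz jfv ytpf sizgo tvvw fgtj wbvh
Hunk 5: at line 7 remove [sizgo,tvvw,fgtj] add [aphuc] -> 9 lines: dch jid sptrl idup gdz jfv ytpf aphuc wbvh

Answer: dch
jid
sptrl
idup
gdz
jfv
ytpf
aphuc
wbvh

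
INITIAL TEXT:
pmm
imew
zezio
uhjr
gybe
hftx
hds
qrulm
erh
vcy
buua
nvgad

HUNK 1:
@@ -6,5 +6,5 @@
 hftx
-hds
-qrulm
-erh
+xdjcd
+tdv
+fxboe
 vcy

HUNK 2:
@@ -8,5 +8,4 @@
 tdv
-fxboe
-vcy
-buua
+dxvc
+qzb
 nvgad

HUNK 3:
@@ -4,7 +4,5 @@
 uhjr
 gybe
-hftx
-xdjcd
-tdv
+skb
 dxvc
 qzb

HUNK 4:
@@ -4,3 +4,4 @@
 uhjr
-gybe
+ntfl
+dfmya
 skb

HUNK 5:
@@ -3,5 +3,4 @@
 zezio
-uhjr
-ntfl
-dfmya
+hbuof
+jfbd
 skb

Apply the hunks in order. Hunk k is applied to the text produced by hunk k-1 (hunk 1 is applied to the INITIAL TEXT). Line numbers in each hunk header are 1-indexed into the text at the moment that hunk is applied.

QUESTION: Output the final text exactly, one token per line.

Answer: pmm
imew
zezio
hbuof
jfbd
skb
dxvc
qzb
nvgad

Derivation:
Hunk 1: at line 6 remove [hds,qrulm,erh] add [xdjcd,tdv,fxboe] -> 12 lines: pmm imew zezio uhjr gybe hftx xdjcd tdv fxboe vcy buua nvgad
Hunk 2: at line 8 remove [fxboe,vcy,buua] add [dxvc,qzb] -> 11 lines: pmm imew zezio uhjr gybe hftx xdjcd tdv dxvc qzb nvgad
Hunk 3: at line 4 remove [hftx,xdjcd,tdv] add [skb] -> 9 lines: pmm imew zezio uhjr gybe skb dxvc qzb nvgad
Hunk 4: at line 4 remove [gybe] add [ntfl,dfmya] -> 10 lines: pmm imew zezio uhjr ntfl dfmya skb dxvc qzb nvgad
Hunk 5: at line 3 remove [uhjr,ntfl,dfmya] add [hbuof,jfbd] -> 9 lines: pmm imew zezio hbuof jfbd skb dxvc qzb nvgad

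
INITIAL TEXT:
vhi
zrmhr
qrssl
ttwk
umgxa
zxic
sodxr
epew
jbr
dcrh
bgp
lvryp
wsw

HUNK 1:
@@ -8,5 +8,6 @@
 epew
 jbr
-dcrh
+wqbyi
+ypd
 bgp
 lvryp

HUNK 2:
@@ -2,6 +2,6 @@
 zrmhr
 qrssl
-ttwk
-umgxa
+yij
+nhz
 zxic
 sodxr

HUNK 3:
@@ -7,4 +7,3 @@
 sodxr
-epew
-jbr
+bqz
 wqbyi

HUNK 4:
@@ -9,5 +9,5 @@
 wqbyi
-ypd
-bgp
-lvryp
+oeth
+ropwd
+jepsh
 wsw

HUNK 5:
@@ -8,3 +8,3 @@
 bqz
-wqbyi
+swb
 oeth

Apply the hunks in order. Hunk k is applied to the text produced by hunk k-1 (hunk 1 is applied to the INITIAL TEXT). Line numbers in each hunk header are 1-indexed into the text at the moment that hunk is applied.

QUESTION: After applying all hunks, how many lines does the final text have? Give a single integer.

Hunk 1: at line 8 remove [dcrh] add [wqbyi,ypd] -> 14 lines: vhi zrmhr qrssl ttwk umgxa zxic sodxr epew jbr wqbyi ypd bgp lvryp wsw
Hunk 2: at line 2 remove [ttwk,umgxa] add [yij,nhz] -> 14 lines: vhi zrmhr qrssl yij nhz zxic sodxr epew jbr wqbyi ypd bgp lvryp wsw
Hunk 3: at line 7 remove [epew,jbr] add [bqz] -> 13 lines: vhi zrmhr qrssl yij nhz zxic sodxr bqz wqbyi ypd bgp lvryp wsw
Hunk 4: at line 9 remove [ypd,bgp,lvryp] add [oeth,ropwd,jepsh] -> 13 lines: vhi zrmhr qrssl yij nhz zxic sodxr bqz wqbyi oeth ropwd jepsh wsw
Hunk 5: at line 8 remove [wqbyi] add [swb] -> 13 lines: vhi zrmhr qrssl yij nhz zxic sodxr bqz swb oeth ropwd jepsh wsw
Final line count: 13

Answer: 13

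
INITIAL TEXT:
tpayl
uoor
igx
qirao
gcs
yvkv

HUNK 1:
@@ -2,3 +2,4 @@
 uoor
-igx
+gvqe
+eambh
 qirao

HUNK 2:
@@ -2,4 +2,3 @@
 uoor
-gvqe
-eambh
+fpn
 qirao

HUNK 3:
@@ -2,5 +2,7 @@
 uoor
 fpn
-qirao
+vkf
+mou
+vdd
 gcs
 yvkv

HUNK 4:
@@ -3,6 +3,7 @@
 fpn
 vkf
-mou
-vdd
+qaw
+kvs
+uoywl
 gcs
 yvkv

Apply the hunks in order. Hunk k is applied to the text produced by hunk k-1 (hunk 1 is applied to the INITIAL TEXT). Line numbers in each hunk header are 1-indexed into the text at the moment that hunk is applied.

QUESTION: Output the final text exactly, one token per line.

Hunk 1: at line 2 remove [igx] add [gvqe,eambh] -> 7 lines: tpayl uoor gvqe eambh qirao gcs yvkv
Hunk 2: at line 2 remove [gvqe,eambh] add [fpn] -> 6 lines: tpayl uoor fpn qirao gcs yvkv
Hunk 3: at line 2 remove [qirao] add [vkf,mou,vdd] -> 8 lines: tpayl uoor fpn vkf mou vdd gcs yvkv
Hunk 4: at line 3 remove [mou,vdd] add [qaw,kvs,uoywl] -> 9 lines: tpayl uoor fpn vkf qaw kvs uoywl gcs yvkv

Answer: tpayl
uoor
fpn
vkf
qaw
kvs
uoywl
gcs
yvkv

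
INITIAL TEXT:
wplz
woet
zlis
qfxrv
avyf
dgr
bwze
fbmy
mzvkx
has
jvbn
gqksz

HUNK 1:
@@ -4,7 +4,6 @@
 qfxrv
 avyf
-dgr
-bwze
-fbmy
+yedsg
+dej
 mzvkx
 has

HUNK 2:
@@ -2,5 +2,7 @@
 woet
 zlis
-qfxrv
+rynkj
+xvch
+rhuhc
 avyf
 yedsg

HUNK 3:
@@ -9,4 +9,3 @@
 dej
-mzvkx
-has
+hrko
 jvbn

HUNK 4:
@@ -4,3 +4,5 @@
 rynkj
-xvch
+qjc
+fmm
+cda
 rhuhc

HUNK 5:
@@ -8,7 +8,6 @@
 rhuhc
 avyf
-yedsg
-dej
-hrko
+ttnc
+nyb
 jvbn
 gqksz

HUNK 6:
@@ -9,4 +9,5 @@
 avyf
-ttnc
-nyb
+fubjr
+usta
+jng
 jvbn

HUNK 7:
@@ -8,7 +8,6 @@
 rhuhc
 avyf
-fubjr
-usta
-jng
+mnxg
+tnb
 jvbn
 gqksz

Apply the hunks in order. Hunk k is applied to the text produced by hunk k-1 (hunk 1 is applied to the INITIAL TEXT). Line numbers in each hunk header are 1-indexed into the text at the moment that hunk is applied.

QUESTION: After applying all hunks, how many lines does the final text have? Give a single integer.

Answer: 13

Derivation:
Hunk 1: at line 4 remove [dgr,bwze,fbmy] add [yedsg,dej] -> 11 lines: wplz woet zlis qfxrv avyf yedsg dej mzvkx has jvbn gqksz
Hunk 2: at line 2 remove [qfxrv] add [rynkj,xvch,rhuhc] -> 13 lines: wplz woet zlis rynkj xvch rhuhc avyf yedsg dej mzvkx has jvbn gqksz
Hunk 3: at line 9 remove [mzvkx,has] add [hrko] -> 12 lines: wplz woet zlis rynkj xvch rhuhc avyf yedsg dej hrko jvbn gqksz
Hunk 4: at line 4 remove [xvch] add [qjc,fmm,cda] -> 14 lines: wplz woet zlis rynkj qjc fmm cda rhuhc avyf yedsg dej hrko jvbn gqksz
Hunk 5: at line 8 remove [yedsg,dej,hrko] add [ttnc,nyb] -> 13 lines: wplz woet zlis rynkj qjc fmm cda rhuhc avyf ttnc nyb jvbn gqksz
Hunk 6: at line 9 remove [ttnc,nyb] add [fubjr,usta,jng] -> 14 lines: wplz woet zlis rynkj qjc fmm cda rhuhc avyf fubjr usta jng jvbn gqksz
Hunk 7: at line 8 remove [fubjr,usta,jng] add [mnxg,tnb] -> 13 lines: wplz woet zlis rynkj qjc fmm cda rhuhc avyf mnxg tnb jvbn gqksz
Final line count: 13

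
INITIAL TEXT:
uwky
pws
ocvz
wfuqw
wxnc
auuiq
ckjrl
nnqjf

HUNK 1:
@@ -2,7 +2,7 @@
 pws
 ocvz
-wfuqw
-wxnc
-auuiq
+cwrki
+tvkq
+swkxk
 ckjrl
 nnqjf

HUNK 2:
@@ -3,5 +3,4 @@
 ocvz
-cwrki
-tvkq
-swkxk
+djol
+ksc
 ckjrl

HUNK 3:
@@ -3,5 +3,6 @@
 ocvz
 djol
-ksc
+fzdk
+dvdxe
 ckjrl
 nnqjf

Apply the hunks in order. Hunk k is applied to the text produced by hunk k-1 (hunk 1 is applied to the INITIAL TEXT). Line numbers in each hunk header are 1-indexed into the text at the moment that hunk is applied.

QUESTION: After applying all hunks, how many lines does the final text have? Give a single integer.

Answer: 8

Derivation:
Hunk 1: at line 2 remove [wfuqw,wxnc,auuiq] add [cwrki,tvkq,swkxk] -> 8 lines: uwky pws ocvz cwrki tvkq swkxk ckjrl nnqjf
Hunk 2: at line 3 remove [cwrki,tvkq,swkxk] add [djol,ksc] -> 7 lines: uwky pws ocvz djol ksc ckjrl nnqjf
Hunk 3: at line 3 remove [ksc] add [fzdk,dvdxe] -> 8 lines: uwky pws ocvz djol fzdk dvdxe ckjrl nnqjf
Final line count: 8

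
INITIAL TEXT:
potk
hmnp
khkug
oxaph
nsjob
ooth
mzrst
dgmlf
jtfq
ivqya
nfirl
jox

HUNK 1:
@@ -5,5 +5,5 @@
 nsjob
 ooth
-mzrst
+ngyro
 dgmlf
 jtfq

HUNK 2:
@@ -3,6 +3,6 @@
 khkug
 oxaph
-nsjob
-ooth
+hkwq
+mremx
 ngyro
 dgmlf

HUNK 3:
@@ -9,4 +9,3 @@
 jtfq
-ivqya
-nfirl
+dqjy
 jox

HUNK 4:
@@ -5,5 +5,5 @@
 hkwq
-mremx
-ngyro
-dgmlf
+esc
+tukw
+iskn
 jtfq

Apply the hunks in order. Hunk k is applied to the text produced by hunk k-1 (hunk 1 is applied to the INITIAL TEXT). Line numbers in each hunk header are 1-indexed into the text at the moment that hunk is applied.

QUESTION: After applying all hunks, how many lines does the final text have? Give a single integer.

Hunk 1: at line 5 remove [mzrst] add [ngyro] -> 12 lines: potk hmnp khkug oxaph nsjob ooth ngyro dgmlf jtfq ivqya nfirl jox
Hunk 2: at line 3 remove [nsjob,ooth] add [hkwq,mremx] -> 12 lines: potk hmnp khkug oxaph hkwq mremx ngyro dgmlf jtfq ivqya nfirl jox
Hunk 3: at line 9 remove [ivqya,nfirl] add [dqjy] -> 11 lines: potk hmnp khkug oxaph hkwq mremx ngyro dgmlf jtfq dqjy jox
Hunk 4: at line 5 remove [mremx,ngyro,dgmlf] add [esc,tukw,iskn] -> 11 lines: potk hmnp khkug oxaph hkwq esc tukw iskn jtfq dqjy jox
Final line count: 11

Answer: 11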